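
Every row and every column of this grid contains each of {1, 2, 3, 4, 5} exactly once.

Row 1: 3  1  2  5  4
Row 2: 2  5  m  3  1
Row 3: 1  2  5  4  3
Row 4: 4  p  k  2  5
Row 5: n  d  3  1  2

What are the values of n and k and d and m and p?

Cell (2,3): row 2 already has {1, 2, 3, 5} → 4.
Cell (5,1): column 1 already has {1, 2, 3, 4} → 5.
Cell (4,3): column 3 already has {2, 3, 4, 5} → 1.
For row 4, column 2: row 4 already has {1, 2, 4, 5}; that leaves 3.
For row 5, column 2: row 5 already has {1, 2, 3, 5}; that leaves 4.

n = 5, k = 1, d = 4, m = 4, p = 3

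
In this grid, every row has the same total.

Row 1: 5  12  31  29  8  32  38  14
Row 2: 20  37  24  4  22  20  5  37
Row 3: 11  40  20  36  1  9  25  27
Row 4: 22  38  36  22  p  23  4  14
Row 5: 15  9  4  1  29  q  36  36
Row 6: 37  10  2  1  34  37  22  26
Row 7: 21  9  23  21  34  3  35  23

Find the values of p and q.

The complete rows each total 169.
Row 4 is missing 169 − 159 = 10 (since 22 + 38 + 36 + 22 + 23 + 4 + 14 = 159).
Row 5 is missing 169 − 130 = 39 (since 15 + 9 + 4 + 1 + 29 + 36 + 36 = 130).

p = 10, q = 39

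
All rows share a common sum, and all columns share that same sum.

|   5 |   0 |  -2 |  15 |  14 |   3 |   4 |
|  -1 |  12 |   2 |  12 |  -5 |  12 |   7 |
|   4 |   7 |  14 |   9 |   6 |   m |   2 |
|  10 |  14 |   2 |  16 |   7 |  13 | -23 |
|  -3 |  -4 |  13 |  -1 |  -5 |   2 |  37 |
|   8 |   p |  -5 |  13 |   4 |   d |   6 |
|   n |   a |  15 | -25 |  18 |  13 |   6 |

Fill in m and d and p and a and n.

Rows 1 and 2 both sum to 39, so that's the common total.
The known cells in column 1 total 23, leaving 39 − 23 = 16 for the blank.
The known cells in row 7 total 43, leaving 39 − 43 = -4 for the blank.
The known cells in column 2 total 25, leaving 39 − 25 = 14 for the blank.
The known cells in row 6 total 40, leaving 39 − 40 = -1 for the blank.
The known cells in row 3 total 42, leaving 39 − 42 = -3 for the blank.

m = -3, d = -1, p = 14, a = -4, n = 16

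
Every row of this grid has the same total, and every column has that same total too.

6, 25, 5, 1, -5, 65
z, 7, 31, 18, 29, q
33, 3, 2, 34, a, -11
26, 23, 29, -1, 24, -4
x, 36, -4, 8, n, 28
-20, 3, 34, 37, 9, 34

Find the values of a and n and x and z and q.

a = 36, n = 4, x = 25, z = 27, q = -15

Rows 1 and 4 both sum to 97, so that's the common total.
Row 3 has 33 + 3 + 2 + 34 − 11 = 61; the blank must be 97 − 61 = 36.
Column 5 has -5 + 29 + 36 + 24 + 9 = 93; the blank must be 97 − 93 = 4.
Row 5 has 36 − 4 + 8 + 4 + 28 = 72; the blank must be 97 − 72 = 25.
Column 6 has 65 − 11 − 4 + 28 + 34 = 112; the blank must be 97 − 112 = -15.
Row 2 has 7 + 31 + 18 + 29 − 15 = 70; the blank must be 97 − 70 = 27.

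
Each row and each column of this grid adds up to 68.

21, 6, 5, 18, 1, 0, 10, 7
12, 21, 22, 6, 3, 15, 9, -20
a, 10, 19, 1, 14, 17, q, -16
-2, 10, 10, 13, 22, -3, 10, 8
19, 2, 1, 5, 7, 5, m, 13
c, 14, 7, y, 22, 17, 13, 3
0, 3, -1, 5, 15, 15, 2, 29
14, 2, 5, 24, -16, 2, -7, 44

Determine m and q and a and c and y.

m = 16, q = 15, a = 8, c = -4, y = -4

The known cells in row 5 total 52, leaving 68 − 52 = 16 for the blank.
The known cells in column 7 total 53, leaving 68 − 53 = 15 for the blank.
The known cells in row 3 total 60, leaving 68 − 60 = 8 for the blank.
The known cells in column 1 total 72, leaving 68 − 72 = -4 for the blank.
The known cells in row 6 total 72, leaving 68 − 72 = -4 for the blank.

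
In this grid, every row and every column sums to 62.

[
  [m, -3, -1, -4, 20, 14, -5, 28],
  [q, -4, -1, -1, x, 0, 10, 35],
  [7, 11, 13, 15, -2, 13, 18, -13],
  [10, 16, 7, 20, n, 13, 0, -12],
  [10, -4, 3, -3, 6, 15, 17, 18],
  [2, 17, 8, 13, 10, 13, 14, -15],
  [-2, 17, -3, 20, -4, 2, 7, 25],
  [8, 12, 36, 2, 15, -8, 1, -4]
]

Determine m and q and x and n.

m = 13, q = 14, x = 9, n = 8

Row 4 has 10 + 16 + 7 + 20 + 13 + 0 − 12 = 54; the blank must be 62 − 54 = 8.
Column 5 has 20 − 2 + 8 + 6 + 10 − 4 + 15 = 53; the blank must be 62 − 53 = 9.
Row 2 has -4 − 1 − 1 + 9 + 0 + 10 + 35 = 48; the blank must be 62 − 48 = 14.
Row 1 has -3 − 1 − 4 + 20 + 14 − 5 + 28 = 49; the blank must be 62 − 49 = 13.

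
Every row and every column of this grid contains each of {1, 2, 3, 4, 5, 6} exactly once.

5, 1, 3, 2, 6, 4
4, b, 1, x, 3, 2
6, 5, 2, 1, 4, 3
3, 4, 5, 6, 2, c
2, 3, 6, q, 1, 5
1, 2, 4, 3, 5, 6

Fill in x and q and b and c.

For row 2, column 2: column 2 already has {1, 2, 3, 4, 5}; that leaves 6.
At (row 2, col 4): row 2 already has {1, 2, 3, 4, 6}, so the value is 5.
Cell (4,6): row 4 already has {2, 3, 4, 5, 6} → 1.
Cell (5,4): row 5 already has {1, 2, 3, 5, 6} → 4.

x = 5, q = 4, b = 6, c = 1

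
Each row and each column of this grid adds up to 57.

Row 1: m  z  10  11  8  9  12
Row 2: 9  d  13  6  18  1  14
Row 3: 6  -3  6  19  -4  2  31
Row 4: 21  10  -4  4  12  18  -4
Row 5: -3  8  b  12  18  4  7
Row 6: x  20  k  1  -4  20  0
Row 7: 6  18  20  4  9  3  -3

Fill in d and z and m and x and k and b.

d = -4, z = 8, m = -1, x = 19, k = 1, b = 11

Row 2: 9 + 13 + 6 + 18 + 1 + 14 = 61, so its missing entry is 57 − 61 = -4.
Column 2: -4 − 3 + 10 + 8 + 20 + 18 = 49, so its missing entry is 57 − 49 = 8.
Row 1: 8 + 10 + 11 + 8 + 9 + 12 = 58, so its missing entry is 57 − 58 = -1.
Row 5: -3 + 8 + 12 + 18 + 4 + 7 = 46, so its missing entry is 57 − 46 = 11.
Column 1: -1 + 9 + 6 + 21 − 3 + 6 = 38, so its missing entry is 57 − 38 = 19.
Row 6: 19 + 20 + 1 − 4 + 20 + 0 = 56, so its missing entry is 57 − 56 = 1.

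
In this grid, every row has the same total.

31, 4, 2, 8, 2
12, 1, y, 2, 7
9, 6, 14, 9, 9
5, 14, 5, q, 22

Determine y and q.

The complete rows each total 47.
Row 2 is missing 47 − 22 = 25 (since 12 + 1 + 2 + 7 = 22).
Row 4 is missing 47 − 46 = 1 (since 5 + 14 + 5 + 22 = 46).

y = 25, q = 1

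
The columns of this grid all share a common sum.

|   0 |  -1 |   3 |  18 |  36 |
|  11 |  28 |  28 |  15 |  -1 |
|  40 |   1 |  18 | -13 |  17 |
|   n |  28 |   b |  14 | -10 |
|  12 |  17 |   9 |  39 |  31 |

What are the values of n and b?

n = 10, b = 15

The complete columns each total 73.
Column 1 is missing 73 − 63 = 10 (since 0 + 11 + 40 + 12 = 63).
Column 3 is missing 73 − 58 = 15 (since 3 + 28 + 18 + 9 = 58).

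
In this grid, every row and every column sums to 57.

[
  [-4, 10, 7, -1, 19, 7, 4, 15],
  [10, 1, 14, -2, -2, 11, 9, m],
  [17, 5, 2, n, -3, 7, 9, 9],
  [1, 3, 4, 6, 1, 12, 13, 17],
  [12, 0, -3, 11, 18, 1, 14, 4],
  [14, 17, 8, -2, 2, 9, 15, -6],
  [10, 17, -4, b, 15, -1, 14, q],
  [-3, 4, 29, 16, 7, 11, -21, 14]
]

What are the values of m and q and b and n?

m = 16, q = -12, b = 18, n = 11

Row 3 has 17 + 5 + 2 − 3 + 7 + 9 + 9 = 46; the blank must be 57 − 46 = 11.
Row 2 has 10 + 1 + 14 − 2 − 2 + 11 + 9 = 41; the blank must be 57 − 41 = 16.
Column 8 has 15 + 16 + 9 + 17 + 4 − 6 + 14 = 69; the blank must be 57 − 69 = -12.
Row 7 has 10 + 17 − 4 + 15 − 1 + 14 − 12 = 39; the blank must be 57 − 39 = 18.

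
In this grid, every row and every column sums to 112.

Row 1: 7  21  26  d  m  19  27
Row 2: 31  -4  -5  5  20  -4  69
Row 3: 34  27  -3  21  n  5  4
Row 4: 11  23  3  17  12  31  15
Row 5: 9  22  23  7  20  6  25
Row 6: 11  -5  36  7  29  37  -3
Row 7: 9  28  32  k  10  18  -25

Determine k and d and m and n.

Row 3: 34 + 27 − 3 + 21 + 5 + 4 = 88, so its missing entry is 112 − 88 = 24.
Row 7: 9 + 28 + 32 + 10 + 18 − 25 = 72, so its missing entry is 112 − 72 = 40.
Column 5: 20 + 24 + 12 + 20 + 29 + 10 = 115, so its missing entry is 112 − 115 = -3.
Row 1: 7 + 21 + 26 − 3 + 19 + 27 = 97, so its missing entry is 112 − 97 = 15.

k = 40, d = 15, m = -3, n = 24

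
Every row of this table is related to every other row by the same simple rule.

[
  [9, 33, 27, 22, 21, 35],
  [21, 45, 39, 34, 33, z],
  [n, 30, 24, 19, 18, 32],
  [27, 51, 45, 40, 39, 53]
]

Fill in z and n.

The difference between any two rows is the same in every column — this is an addition table with the headers hidden.
Row 2 minus row 1 is 33 − 21 = 12, so its entry in column 6 is 35 + 12 = 47.
Row 3 minus row 1 is 18 − 21 = -3, so its entry in column 1 is 9 + (-3) = 6.

z = 47, n = 6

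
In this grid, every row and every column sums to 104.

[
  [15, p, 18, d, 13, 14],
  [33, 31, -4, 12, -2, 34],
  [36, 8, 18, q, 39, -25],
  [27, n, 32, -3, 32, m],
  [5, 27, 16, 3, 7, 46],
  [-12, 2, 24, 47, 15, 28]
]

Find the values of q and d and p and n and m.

q = 28, d = 17, p = 27, n = 9, m = 7

Row 3 has 36 + 8 + 18 + 39 − 25 = 76; the blank must be 104 − 76 = 28.
Column 4 has 12 + 28 − 3 + 3 + 47 = 87; the blank must be 104 − 87 = 17.
Row 1 has 15 + 18 + 17 + 13 + 14 = 77; the blank must be 104 − 77 = 27.
Column 2 has 27 + 31 + 8 + 27 + 2 = 95; the blank must be 104 − 95 = 9.
Row 4 has 27 + 9 + 32 − 3 + 32 = 97; the blank must be 104 − 97 = 7.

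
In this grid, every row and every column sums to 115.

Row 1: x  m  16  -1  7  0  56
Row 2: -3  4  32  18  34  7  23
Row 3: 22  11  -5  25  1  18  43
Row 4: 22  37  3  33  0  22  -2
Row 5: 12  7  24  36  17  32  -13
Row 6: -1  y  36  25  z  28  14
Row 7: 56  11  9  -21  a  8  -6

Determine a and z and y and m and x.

The known cells in column 1 total 108, leaving 115 − 108 = 7 for the blank.
The known cells in row 1 total 85, leaving 115 − 85 = 30 for the blank.
The known cells in column 2 total 100, leaving 115 − 100 = 15 for the blank.
The known cells in row 6 total 117, leaving 115 − 117 = -2 for the blank.
The known cells in row 7 total 57, leaving 115 − 57 = 58 for the blank.

a = 58, z = -2, y = 15, m = 30, x = 7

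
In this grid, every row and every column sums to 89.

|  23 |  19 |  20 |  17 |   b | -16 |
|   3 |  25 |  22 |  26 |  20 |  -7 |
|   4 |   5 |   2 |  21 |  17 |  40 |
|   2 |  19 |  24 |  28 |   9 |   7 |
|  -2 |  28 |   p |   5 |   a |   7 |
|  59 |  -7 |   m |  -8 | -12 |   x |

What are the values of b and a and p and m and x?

b = 26, a = 29, p = 22, m = -1, x = 58

Column 6 has -16 − 7 + 40 + 7 + 7 = 31; the blank must be 89 − 31 = 58.
Row 1 has 23 + 19 + 20 + 17 − 16 = 63; the blank must be 89 − 63 = 26.
Column 5 has 26 + 20 + 17 + 9 − 12 = 60; the blank must be 89 − 60 = 29.
Row 5 has -2 + 28 + 5 + 29 + 7 = 67; the blank must be 89 − 67 = 22.
Row 6 has 59 − 7 − 8 − 12 + 58 = 90; the blank must be 89 − 90 = -1.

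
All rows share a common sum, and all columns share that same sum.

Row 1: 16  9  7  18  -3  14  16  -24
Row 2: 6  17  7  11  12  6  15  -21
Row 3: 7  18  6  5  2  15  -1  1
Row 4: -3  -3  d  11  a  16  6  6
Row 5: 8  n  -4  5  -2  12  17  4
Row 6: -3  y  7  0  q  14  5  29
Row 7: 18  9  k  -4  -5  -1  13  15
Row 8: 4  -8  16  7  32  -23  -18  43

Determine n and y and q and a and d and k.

Rows 1 and 2 both sum to 53, so that's the common total.
Row 7 has 18 + 9 − 4 − 5 − 1 + 13 + 15 = 45; the blank must be 53 − 45 = 8.
Column 3 has 7 + 7 + 6 − 4 + 7 + 8 + 16 = 47; the blank must be 53 − 47 = 6.
Row 4 has -3 − 3 + 6 + 11 + 16 + 6 + 6 = 39; the blank must be 53 − 39 = 14.
Column 5 has -3 + 12 + 2 + 14 − 2 − 5 + 32 = 50; the blank must be 53 − 50 = 3.
Row 6 has -3 + 7 + 0 + 3 + 14 + 5 + 29 = 55; the blank must be 53 − 55 = -2.
Row 5 has 8 − 4 + 5 − 2 + 12 + 17 + 4 = 40; the blank must be 53 − 40 = 13.

n = 13, y = -2, q = 3, a = 14, d = 6, k = 8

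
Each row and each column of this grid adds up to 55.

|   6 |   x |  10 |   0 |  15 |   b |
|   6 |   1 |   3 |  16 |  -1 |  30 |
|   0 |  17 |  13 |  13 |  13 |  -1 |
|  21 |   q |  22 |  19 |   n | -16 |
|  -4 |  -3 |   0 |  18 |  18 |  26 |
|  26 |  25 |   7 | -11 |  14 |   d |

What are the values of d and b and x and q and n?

Row 6: 26 + 25 + 7 − 11 + 14 = 61, so its missing entry is 55 − 61 = -6.
Column 5: 15 − 1 + 13 + 18 + 14 = 59, so its missing entry is 55 − 59 = -4.
Row 4: 21 + 22 + 19 − 4 − 16 = 42, so its missing entry is 55 − 42 = 13.
Column 2: 1 + 17 + 13 − 3 + 25 = 53, so its missing entry is 55 − 53 = 2.
Row 1: 6 + 2 + 10 + 0 + 15 = 33, so its missing entry is 55 − 33 = 22.

d = -6, b = 22, x = 2, q = 13, n = -4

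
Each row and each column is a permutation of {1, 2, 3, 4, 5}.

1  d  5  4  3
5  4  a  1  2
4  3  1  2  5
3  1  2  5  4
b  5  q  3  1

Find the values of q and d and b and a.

At (row 1, col 2): row 1 already has {1, 3, 4, 5}, so the value is 2.
For row 2, column 3: row 2 already has {1, 2, 4, 5}; that leaves 3.
At (row 5, col 1): column 1 already has {1, 3, 4, 5}, so the value is 2.
For row 5, column 3: row 5 already has {1, 2, 3, 5}; that leaves 4.

q = 4, d = 2, b = 2, a = 3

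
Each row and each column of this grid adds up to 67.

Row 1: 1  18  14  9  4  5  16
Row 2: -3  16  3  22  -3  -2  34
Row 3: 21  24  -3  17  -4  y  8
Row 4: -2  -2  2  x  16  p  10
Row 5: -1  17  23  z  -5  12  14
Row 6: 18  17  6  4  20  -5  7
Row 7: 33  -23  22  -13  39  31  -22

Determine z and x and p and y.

z = 7, x = 21, p = 22, y = 4

The known cells in row 3 total 63, leaving 67 − 63 = 4 for the blank.
The known cells in column 6 total 45, leaving 67 − 45 = 22 for the blank.
The known cells in row 4 total 46, leaving 67 − 46 = 21 for the blank.
The known cells in row 5 total 60, leaving 67 − 60 = 7 for the blank.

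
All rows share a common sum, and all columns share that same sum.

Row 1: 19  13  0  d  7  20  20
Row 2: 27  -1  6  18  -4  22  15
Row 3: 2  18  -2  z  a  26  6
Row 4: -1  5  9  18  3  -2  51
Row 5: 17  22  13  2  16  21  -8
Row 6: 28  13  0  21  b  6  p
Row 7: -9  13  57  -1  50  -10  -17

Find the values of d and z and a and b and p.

d = 4, z = 21, a = 12, b = -1, p = 16

Rows 2 and 4 both sum to 83, so that's the common total.
Row 1 has 19 + 13 + 0 + 7 + 20 + 20 = 79; the blank must be 83 − 79 = 4.
Column 4 has 4 + 18 + 18 + 2 + 21 − 1 = 62; the blank must be 83 − 62 = 21.
Row 3 has 2 + 18 − 2 + 21 + 26 + 6 = 71; the blank must be 83 − 71 = 12.
Column 5 has 7 − 4 + 12 + 3 + 16 + 50 = 84; the blank must be 83 − 84 = -1.
Row 6 has 28 + 13 + 0 + 21 − 1 + 6 = 67; the blank must be 83 − 67 = 16.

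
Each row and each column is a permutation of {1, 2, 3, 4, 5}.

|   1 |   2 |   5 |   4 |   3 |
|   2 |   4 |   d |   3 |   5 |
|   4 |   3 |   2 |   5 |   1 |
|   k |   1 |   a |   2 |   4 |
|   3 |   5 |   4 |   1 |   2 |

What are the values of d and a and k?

d = 1, a = 3, k = 5

For row 2, column 3: row 2 already has {2, 3, 4, 5}; that leaves 1.
For row 4, column 3: column 3 already has {1, 2, 4, 5}; that leaves 3.
At (row 4, col 1): row 4 already has {1, 2, 3, 4}, so the value is 5.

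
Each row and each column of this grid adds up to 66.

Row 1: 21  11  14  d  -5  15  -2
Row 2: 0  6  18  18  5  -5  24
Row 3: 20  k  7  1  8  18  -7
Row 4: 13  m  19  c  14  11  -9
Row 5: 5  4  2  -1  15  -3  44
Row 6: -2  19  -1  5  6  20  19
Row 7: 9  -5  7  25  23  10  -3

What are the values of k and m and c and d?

k = 19, m = 12, c = 6, d = 12

Row 3 has 20 + 7 + 1 + 8 + 18 − 7 = 47; the blank must be 66 − 47 = 19.
Column 2 has 11 + 6 + 19 + 4 + 19 − 5 = 54; the blank must be 66 − 54 = 12.
Row 4 has 13 + 12 + 19 + 14 + 11 − 9 = 60; the blank must be 66 − 60 = 6.
Row 1 has 21 + 11 + 14 − 5 + 15 − 2 = 54; the blank must be 66 − 54 = 12.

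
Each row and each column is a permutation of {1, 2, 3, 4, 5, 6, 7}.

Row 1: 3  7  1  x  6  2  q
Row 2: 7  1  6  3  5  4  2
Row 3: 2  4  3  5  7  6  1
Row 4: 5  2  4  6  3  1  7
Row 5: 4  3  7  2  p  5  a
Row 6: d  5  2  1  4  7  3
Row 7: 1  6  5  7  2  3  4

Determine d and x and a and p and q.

d = 6, x = 4, a = 6, p = 1, q = 5

Cell (5,5): column 5 already has {2, 3, 4, 5, 6, 7} → 1.
Cell (5,7): row 5 already has {1, 2, 3, 4, 5, 7} → 6.
At (row 1, col 4): column 4 already has {1, 2, 3, 5, 6, 7}, so the value is 4.
For row 1, column 7: row 1 already has {1, 2, 3, 4, 6, 7}; that leaves 5.
At (row 6, col 1): row 6 already has {1, 2, 3, 4, 5, 7}, so the value is 6.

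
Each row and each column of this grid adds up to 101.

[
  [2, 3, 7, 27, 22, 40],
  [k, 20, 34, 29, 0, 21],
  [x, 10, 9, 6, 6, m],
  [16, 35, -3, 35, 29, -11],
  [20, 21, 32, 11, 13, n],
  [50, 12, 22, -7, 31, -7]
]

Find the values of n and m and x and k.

n = 4, m = 54, x = 16, k = -3

Row 2: 20 + 34 + 29 + 0 + 21 = 104, so its missing entry is 101 − 104 = -3.
Row 5: 20 + 21 + 32 + 11 + 13 = 97, so its missing entry is 101 − 97 = 4.
Column 6: 40 + 21 − 11 + 4 − 7 = 47, so its missing entry is 101 − 47 = 54.
Row 3: 10 + 9 + 6 + 6 + 54 = 85, so its missing entry is 101 − 85 = 16.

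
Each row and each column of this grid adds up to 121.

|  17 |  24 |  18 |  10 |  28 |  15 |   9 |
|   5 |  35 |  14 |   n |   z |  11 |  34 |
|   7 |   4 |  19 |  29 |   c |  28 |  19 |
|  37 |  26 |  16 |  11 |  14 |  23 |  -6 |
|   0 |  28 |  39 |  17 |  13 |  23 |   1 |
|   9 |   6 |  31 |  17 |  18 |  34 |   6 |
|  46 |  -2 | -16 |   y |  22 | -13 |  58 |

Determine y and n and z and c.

Row 3 has 7 + 4 + 19 + 29 + 28 + 19 = 106; the blank must be 121 − 106 = 15.
Row 7 has 46 − 2 − 16 + 22 − 13 + 58 = 95; the blank must be 121 − 95 = 26.
Column 4 has 10 + 29 + 11 + 17 + 17 + 26 = 110; the blank must be 121 − 110 = 11.
Row 2 has 5 + 35 + 14 + 11 + 11 + 34 = 110; the blank must be 121 − 110 = 11.

y = 26, n = 11, z = 11, c = 15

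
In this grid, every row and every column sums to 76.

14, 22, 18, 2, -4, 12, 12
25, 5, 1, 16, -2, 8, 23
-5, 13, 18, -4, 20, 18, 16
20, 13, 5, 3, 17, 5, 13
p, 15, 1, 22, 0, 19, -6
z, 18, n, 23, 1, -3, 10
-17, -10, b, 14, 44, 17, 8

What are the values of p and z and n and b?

The known cells in row 7 total 56, leaving 76 − 56 = 20 for the blank.
The known cells in row 5 total 51, leaving 76 − 51 = 25 for the blank.
The known cells in column 1 total 62, leaving 76 − 62 = 14 for the blank.
The known cells in row 6 total 63, leaving 76 − 63 = 13 for the blank.

p = 25, z = 14, n = 13, b = 20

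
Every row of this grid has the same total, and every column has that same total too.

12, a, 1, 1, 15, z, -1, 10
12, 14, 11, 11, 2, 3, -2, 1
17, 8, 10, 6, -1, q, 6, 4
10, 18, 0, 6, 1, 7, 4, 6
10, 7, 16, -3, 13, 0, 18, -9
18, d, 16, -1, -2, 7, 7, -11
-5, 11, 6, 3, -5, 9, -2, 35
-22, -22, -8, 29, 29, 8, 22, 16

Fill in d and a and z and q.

Rows 2 and 4 both sum to 52, so that's the common total.
The known cells in row 3 total 50, leaving 52 − 50 = 2 for the blank.
The known cells in row 6 total 34, leaving 52 − 34 = 18 for the blank.
The known cells in column 2 total 54, leaving 52 − 54 = -2 for the blank.
The known cells in row 1 total 36, leaving 52 − 36 = 16 for the blank.

d = 18, a = -2, z = 16, q = 2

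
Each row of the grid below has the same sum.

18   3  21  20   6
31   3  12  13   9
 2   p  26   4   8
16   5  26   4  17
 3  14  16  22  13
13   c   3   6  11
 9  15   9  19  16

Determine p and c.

p = 28, c = 35

Rows 2 and 4 both add up to 68, so every row sums to 68.
Row 3: 2 + 26 + 4 + 8 = 40, so the missing entry is 68 − 40 = 28.
Row 6: 13 + 3 + 6 + 11 = 33, so the missing entry is 68 − 33 = 35.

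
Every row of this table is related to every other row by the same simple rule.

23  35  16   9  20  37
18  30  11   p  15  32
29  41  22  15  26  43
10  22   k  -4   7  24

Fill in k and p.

The difference between any two rows is the same in every column — this is an addition table with the headers hidden.
Row 4 minus row 1 is 22 − 35 = -13, so its entry in column 3 is 16 + (-13) = 3.
Row 2 minus row 1 is 30 − 35 = -5, so its entry in column 4 is 9 + (-5) = 4.

k = 3, p = 4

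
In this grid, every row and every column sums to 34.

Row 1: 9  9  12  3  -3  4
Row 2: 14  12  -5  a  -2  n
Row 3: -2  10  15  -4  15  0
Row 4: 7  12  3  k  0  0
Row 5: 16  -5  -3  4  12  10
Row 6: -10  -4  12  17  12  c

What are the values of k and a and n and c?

k = 12, a = 2, n = 13, c = 7

Row 6: -10 − 4 + 12 + 17 + 12 = 27, so its missing entry is 34 − 27 = 7.
Row 4: 7 + 12 + 3 + 0 + 0 = 22, so its missing entry is 34 − 22 = 12.
Column 4: 3 − 4 + 12 + 4 + 17 = 32, so its missing entry is 34 − 32 = 2.
Row 2: 14 + 12 − 5 + 2 − 2 = 21, so its missing entry is 34 − 21 = 13.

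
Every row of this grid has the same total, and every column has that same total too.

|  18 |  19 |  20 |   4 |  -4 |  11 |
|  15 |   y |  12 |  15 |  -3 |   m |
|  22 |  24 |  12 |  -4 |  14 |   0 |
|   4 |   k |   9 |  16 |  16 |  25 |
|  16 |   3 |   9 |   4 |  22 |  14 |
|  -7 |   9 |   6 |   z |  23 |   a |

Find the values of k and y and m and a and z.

Rows 1 and 3 both sum to 68, so that's the common total.
Row 4 has 4 + 9 + 16 + 16 + 25 = 70; the blank must be 68 − 70 = -2.
Column 2 has 19 + 24 − 2 + 3 + 9 = 53; the blank must be 68 − 53 = 15.
Row 2 has 15 + 15 + 12 + 15 − 3 = 54; the blank must be 68 − 54 = 14.
Column 6 has 11 + 14 + 0 + 25 + 14 = 64; the blank must be 68 − 64 = 4.
Row 6 has -7 + 9 + 6 + 23 + 4 = 35; the blank must be 68 − 35 = 33.

k = -2, y = 15, m = 14, a = 4, z = 33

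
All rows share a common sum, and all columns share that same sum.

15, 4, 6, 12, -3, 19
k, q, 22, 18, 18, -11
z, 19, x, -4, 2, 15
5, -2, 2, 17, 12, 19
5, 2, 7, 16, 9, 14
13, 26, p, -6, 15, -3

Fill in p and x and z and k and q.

p = 8, x = 8, z = 13, k = 2, q = 4

Rows 1 and 4 both sum to 53, so that's the common total.
The known cells in column 2 total 49, leaving 53 − 49 = 4 for the blank.
The known cells in row 2 total 51, leaving 53 − 51 = 2 for the blank.
The known cells in column 1 total 40, leaving 53 − 40 = 13 for the blank.
The known cells in row 3 total 45, leaving 53 − 45 = 8 for the blank.
The known cells in row 6 total 45, leaving 53 − 45 = 8 for the blank.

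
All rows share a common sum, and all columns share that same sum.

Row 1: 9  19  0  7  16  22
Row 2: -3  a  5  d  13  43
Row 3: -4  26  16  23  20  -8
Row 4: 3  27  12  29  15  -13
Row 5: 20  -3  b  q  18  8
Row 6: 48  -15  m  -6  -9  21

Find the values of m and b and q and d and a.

m = 34, b = 6, q = 24, d = -4, a = 19

Rows 1 and 3 both sum to 73, so that's the common total.
Column 2: 19 + 26 + 27 − 3 − 15 = 54, so its missing entry is 73 − 54 = 19.
Row 2: -3 + 19 + 5 + 13 + 43 = 77, so its missing entry is 73 − 77 = -4.
Column 4: 7 − 4 + 23 + 29 − 6 = 49, so its missing entry is 73 − 49 = 24.
Row 5: 20 − 3 + 24 + 18 + 8 = 67, so its missing entry is 73 − 67 = 6.
Row 6: 48 − 15 − 6 − 9 + 21 = 39, so its missing entry is 73 − 39 = 34.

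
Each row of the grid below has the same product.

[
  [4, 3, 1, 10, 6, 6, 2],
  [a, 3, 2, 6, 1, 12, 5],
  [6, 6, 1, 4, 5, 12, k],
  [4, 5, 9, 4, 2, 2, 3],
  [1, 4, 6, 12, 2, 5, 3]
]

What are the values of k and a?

k = 1, a = 4

Rows 4 and 5 each multiply to 8640, so every row has product 8640.
Row 3: 6×6×1×4×5×12 = 8640, so the missing entry is 8640 ÷ 8640 = 1.
Row 2: 3×2×6×1×12×5 = 2160, so the missing entry is 8640 ÷ 2160 = 4.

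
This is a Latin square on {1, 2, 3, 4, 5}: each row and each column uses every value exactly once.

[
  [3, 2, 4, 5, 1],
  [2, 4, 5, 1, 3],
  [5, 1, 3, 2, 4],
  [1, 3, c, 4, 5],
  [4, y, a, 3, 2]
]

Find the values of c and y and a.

Cell (4,3): row 4 already has {1, 3, 4, 5} → 2.
Cell (5,2): column 2 already has {1, 2, 3, 4} → 5.
Cell (5,3): row 5 already has {2, 3, 4, 5} → 1.

c = 2, y = 5, a = 1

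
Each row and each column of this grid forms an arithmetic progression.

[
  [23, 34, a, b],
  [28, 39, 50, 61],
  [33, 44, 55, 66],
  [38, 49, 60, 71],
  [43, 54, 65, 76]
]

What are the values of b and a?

b = 56, a = 45

Along each row the entries change by 11 per step; down each column they change by 5.
Row 1: from 23 at column 1, stepping by 11 to column 4 gives 56.
Row 1: from 23 at column 1, stepping by 11 to column 3 gives 45.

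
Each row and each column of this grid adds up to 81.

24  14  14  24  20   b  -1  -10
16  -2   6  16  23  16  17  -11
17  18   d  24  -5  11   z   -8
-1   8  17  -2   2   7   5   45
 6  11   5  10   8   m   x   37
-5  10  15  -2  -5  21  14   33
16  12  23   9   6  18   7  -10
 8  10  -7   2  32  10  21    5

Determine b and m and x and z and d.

b = -4, m = 2, x = 2, z = 16, d = 8

The known cells in row 1 total 85, leaving 81 − 85 = -4 for the blank.
The known cells in column 6 total 79, leaving 81 − 79 = 2 for the blank.
The known cells in row 5 total 79, leaving 81 − 79 = 2 for the blank.
The known cells in column 7 total 65, leaving 81 − 65 = 16 for the blank.
The known cells in row 3 total 73, leaving 81 − 73 = 8 for the blank.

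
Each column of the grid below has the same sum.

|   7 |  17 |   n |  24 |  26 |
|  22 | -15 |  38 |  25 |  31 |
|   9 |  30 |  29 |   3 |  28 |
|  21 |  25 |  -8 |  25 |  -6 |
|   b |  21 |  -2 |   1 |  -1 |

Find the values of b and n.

Columns 4 and 5 both add up to 78, so every column sums to 78.
Column 1: 7 + 22 + 9 + 21 = 59, so the missing entry is 78 − 59 = 19.
Column 3: 38 + 29 − 8 − 2 = 57, so the missing entry is 78 − 57 = 21.

b = 19, n = 21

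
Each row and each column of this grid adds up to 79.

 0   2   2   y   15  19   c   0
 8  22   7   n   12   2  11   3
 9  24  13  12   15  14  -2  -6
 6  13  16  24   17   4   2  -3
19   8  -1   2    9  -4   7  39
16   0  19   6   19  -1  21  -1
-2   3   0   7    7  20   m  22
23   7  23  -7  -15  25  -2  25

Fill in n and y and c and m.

n = 14, y = 21, c = 20, m = 22

Row 7 has -2 + 3 + 0 + 7 + 7 + 20 + 22 = 57; the blank must be 79 − 57 = 22.
Row 2 has 8 + 22 + 7 + 12 + 2 + 11 + 3 = 65; the blank must be 79 − 65 = 14.
Column 4 has 14 + 12 + 24 + 2 + 6 + 7 − 7 = 58; the blank must be 79 − 58 = 21.
Row 1 has 0 + 2 + 2 + 21 + 15 + 19 + 0 = 59; the blank must be 79 − 59 = 20.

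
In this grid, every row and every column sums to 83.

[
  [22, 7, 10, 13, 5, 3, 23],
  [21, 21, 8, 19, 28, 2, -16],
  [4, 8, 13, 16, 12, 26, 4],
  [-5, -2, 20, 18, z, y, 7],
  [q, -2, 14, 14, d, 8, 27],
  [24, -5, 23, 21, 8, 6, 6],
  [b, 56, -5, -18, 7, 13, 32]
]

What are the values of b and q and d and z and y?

b = -2, q = 19, d = 3, z = 20, y = 25

Row 7 has 56 − 5 − 18 + 7 + 13 + 32 = 85; the blank must be 83 − 85 = -2.
Column 1 has 22 + 21 + 4 − 5 + 24 − 2 = 64; the blank must be 83 − 64 = 19.
Row 5 has 19 − 2 + 14 + 14 + 8 + 27 = 80; the blank must be 83 − 80 = 3.
Column 5 has 5 + 28 + 12 + 3 + 8 + 7 = 63; the blank must be 83 − 63 = 20.
Row 4 has -5 − 2 + 20 + 18 + 20 + 7 = 58; the blank must be 83 − 58 = 25.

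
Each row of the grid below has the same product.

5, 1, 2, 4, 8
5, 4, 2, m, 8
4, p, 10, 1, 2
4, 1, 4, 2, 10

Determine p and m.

Rows 1 and 4 each multiply to 320, so every row has product 320.
Row 3: 4×10×1×2 = 80, so the missing entry is 320 ÷ 80 = 4.
Row 2: 5×4×2×8 = 320, so the missing entry is 320 ÷ 320 = 1.

p = 4, m = 1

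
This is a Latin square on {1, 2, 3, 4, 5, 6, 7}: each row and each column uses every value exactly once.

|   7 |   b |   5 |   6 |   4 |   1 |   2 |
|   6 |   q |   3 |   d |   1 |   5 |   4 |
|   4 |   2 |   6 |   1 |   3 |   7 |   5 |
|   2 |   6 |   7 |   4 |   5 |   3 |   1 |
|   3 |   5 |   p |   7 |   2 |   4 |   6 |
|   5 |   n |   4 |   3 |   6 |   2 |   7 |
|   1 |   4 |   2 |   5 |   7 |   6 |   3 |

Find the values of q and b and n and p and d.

q = 7, b = 3, n = 1, p = 1, d = 2

For row 1, column 2: row 1 already has {1, 2, 4, 5, 6, 7}; that leaves 3.
For row 6, column 2: row 6 already has {2, 3, 4, 5, 6, 7}; that leaves 1.
Cell (2,2): column 2 already has {1, 2, 3, 4, 5, 6} → 7.
Cell (5,3): row 5 already has {2, 3, 4, 5, 6, 7} → 1.
At (row 2, col 4): row 2 already has {1, 3, 4, 5, 6, 7}, so the value is 2.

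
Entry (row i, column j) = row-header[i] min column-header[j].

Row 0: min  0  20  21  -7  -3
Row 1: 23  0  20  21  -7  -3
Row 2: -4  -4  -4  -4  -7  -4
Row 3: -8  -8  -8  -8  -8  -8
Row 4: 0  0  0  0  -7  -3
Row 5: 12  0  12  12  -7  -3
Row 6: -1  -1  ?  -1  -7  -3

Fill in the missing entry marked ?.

-1

min(-1, 20) = -1.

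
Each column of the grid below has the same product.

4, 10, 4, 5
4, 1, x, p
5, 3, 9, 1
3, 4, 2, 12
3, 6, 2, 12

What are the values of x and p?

x = 5, p = 1

Columns 1 and 2 each multiply to 720, so every column has product 720.
Column 3: 4×9×2×2 = 144, so the missing entry is 720 ÷ 144 = 5.
Column 4: 5×1×12×12 = 720, so the missing entry is 720 ÷ 720 = 1.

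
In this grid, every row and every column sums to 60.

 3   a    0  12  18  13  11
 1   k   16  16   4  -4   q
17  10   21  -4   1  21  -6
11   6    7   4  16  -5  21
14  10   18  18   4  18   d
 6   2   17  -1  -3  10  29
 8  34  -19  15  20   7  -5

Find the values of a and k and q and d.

Row 1: 3 + 0 + 12 + 18 + 13 + 11 = 57, so its missing entry is 60 − 57 = 3.
Column 2: 3 + 10 + 6 + 10 + 2 + 34 = 65, so its missing entry is 60 − 65 = -5.
Row 2: 1 − 5 + 16 + 16 + 4 − 4 = 28, so its missing entry is 60 − 28 = 32.
Row 5: 14 + 10 + 18 + 18 + 4 + 18 = 82, so its missing entry is 60 − 82 = -22.

a = 3, k = -5, q = 32, d = -22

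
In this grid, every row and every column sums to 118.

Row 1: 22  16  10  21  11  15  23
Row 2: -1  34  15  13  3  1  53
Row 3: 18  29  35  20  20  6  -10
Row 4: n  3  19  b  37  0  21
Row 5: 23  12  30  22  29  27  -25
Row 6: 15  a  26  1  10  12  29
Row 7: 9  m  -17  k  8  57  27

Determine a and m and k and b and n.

a = 25, m = -1, k = 35, b = 6, n = 32

The known cells in row 6 total 93, leaving 118 − 93 = 25 for the blank.
The known cells in column 2 total 119, leaving 118 − 119 = -1 for the blank.
The known cells in column 1 total 86, leaving 118 − 86 = 32 for the blank.
The known cells in row 4 total 112, leaving 118 − 112 = 6 for the blank.
The known cells in row 7 total 83, leaving 118 − 83 = 35 for the blank.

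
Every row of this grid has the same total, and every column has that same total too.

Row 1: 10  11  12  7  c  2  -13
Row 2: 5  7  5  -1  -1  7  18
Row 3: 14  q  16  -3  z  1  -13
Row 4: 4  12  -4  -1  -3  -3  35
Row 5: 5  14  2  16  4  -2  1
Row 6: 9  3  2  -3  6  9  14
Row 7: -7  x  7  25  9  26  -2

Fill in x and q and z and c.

Rows 2 and 4 both sum to 40, so that's the common total.
Row 7 has -7 + 7 + 25 + 9 + 26 − 2 = 58; the blank must be 40 − 58 = -18.
Row 1 has 10 + 11 + 12 + 7 + 2 − 13 = 29; the blank must be 40 − 29 = 11.
Column 5 has 11 − 1 − 3 + 4 + 6 + 9 = 26; the blank must be 40 − 26 = 14.
Row 3 has 14 + 16 − 3 + 14 + 1 − 13 = 29; the blank must be 40 − 29 = 11.

x = -18, q = 11, z = 14, c = 11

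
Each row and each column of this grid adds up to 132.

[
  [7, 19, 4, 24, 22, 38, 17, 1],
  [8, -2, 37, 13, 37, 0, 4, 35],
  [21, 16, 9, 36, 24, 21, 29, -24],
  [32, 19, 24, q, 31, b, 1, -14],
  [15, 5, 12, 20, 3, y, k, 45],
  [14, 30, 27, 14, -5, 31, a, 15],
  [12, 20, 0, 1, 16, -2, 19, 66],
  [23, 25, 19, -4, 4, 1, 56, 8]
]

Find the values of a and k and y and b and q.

a = 6, k = 0, y = 32, b = 11, q = 28

Column 4: 24 + 13 + 36 + 20 + 14 + 1 − 4 = 104, so its missing entry is 132 − 104 = 28.
Row 6: 14 + 30 + 27 + 14 − 5 + 31 + 15 = 126, so its missing entry is 132 − 126 = 6.
Column 7: 17 + 4 + 29 + 1 + 6 + 19 + 56 = 132, so its missing entry is 132 − 132 = 0.
Row 5: 15 + 5 + 12 + 20 + 3 + 0 + 45 = 100, so its missing entry is 132 − 100 = 32.
Row 4: 32 + 19 + 24 + 28 + 31 + 1 − 14 = 121, so its missing entry is 132 − 121 = 11.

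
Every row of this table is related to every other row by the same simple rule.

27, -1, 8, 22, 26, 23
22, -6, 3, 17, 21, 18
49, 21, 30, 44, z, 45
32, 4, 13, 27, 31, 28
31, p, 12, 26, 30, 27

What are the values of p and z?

The difference between any two rows is the same in every column — this is an addition table with the headers hidden.
Row 5 minus row 1 is 26 − 22 = 4, so its entry in column 2 is -1 + 4 = 3.
Row 3 minus row 1 is 44 − 22 = 22, so its entry in column 5 is 26 + 22 = 48.

p = 3, z = 48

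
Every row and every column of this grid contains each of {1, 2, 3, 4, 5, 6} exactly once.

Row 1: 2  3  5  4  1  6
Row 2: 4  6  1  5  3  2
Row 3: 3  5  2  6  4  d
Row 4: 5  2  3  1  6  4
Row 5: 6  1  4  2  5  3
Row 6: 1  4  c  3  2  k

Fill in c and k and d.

c = 6, k = 5, d = 1

At (row 3, col 6): row 3 already has {2, 3, 4, 5, 6}, so the value is 1.
For row 6, column 6: column 6 already has {1, 2, 3, 4, 6}; that leaves 5.
For row 6, column 3: row 6 already has {1, 2, 3, 4, 5}; that leaves 6.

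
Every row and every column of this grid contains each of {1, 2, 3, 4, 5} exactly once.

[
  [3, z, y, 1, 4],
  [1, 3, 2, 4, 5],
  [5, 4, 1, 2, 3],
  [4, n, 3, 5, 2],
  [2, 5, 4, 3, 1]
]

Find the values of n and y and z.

At (row 4, col 2): row 4 already has {2, 3, 4, 5}, so the value is 1.
Cell (1,3): column 3 already has {1, 2, 3, 4} → 5.
For row 1, column 2: row 1 already has {1, 3, 4, 5}; that leaves 2.

n = 1, y = 5, z = 2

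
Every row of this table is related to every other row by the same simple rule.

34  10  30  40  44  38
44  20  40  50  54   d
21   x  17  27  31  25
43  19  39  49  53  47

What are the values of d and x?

The difference between any two rows is the same in every column — this is an addition table with the headers hidden.
Row 2 minus row 1 is 40 − 30 = 10, so its entry in column 6 is 38 + 10 = 48.
Row 3 minus row 1 is 17 − 30 = -13, so its entry in column 2 is 10 + (-13) = -3.

d = 48, x = -3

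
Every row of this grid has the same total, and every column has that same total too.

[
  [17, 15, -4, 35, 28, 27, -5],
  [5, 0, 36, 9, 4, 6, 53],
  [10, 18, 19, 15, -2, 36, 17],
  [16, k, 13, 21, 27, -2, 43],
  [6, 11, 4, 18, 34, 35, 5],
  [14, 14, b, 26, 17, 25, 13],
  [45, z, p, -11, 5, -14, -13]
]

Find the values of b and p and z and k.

Rows 1 and 2 both sum to 113, so that's the common total.
The known cells in row 4 total 118, leaving 113 − 118 = -5 for the blank.
The known cells in column 2 total 53, leaving 113 − 53 = 60 for the blank.
The known cells in row 7 total 72, leaving 113 − 72 = 41 for the blank.
The known cells in row 6 total 109, leaving 113 − 109 = 4 for the blank.

b = 4, p = 41, z = 60, k = -5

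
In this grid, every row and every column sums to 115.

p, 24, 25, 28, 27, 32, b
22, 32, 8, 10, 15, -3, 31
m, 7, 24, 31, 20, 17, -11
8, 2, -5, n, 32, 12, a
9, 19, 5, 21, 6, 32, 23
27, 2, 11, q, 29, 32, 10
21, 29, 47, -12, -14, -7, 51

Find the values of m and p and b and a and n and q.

Row 3 has 7 + 24 + 31 + 20 + 17 − 11 = 88; the blank must be 115 − 88 = 27.
Column 1 has 22 + 27 + 8 + 9 + 27 + 21 = 114; the blank must be 115 − 114 = 1.
Row 1 has 1 + 24 + 25 + 28 + 27 + 32 = 137; the blank must be 115 − 137 = -22.
Column 7 has -22 + 31 − 11 + 23 + 10 + 51 = 82; the blank must be 115 − 82 = 33.
Row 4 has 8 + 2 − 5 + 32 + 12 + 33 = 82; the blank must be 115 − 82 = 33.
Row 6 has 27 + 2 + 11 + 29 + 32 + 10 = 111; the blank must be 115 − 111 = 4.

m = 27, p = 1, b = -22, a = 33, n = 33, q = 4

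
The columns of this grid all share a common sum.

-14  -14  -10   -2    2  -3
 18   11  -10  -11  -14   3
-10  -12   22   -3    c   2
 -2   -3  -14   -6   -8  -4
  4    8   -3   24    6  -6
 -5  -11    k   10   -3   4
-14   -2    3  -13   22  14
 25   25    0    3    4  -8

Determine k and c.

Columns 2 and 6 both add up to 2, so every column sums to 2.
Column 3: -10 − 10 + 22 − 14 − 3 + 3 + 0 = -12, so the missing entry is 2 − (-12) = 14.
Column 5: 2 − 14 − 8 + 6 − 3 + 22 + 4 = 9, so the missing entry is 2 − 9 = -7.

k = 14, c = -7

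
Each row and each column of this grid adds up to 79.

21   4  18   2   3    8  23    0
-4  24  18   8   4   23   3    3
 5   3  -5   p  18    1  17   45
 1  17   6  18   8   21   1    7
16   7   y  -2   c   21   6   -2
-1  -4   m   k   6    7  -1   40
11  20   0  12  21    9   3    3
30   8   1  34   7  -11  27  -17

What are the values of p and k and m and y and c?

p = -5, k = 12, m = 20, y = 21, c = 12

Column 5: 3 + 4 + 18 + 8 + 6 + 21 + 7 = 67, so its missing entry is 79 − 67 = 12.
Row 5: 16 + 7 − 2 + 12 + 21 + 6 − 2 = 58, so its missing entry is 79 − 58 = 21.
Row 3: 5 + 3 − 5 + 18 + 1 + 17 + 45 = 84, so its missing entry is 79 − 84 = -5.
Column 4: 2 + 8 − 5 + 18 − 2 + 12 + 34 = 67, so its missing entry is 79 − 67 = 12.
Row 6: -1 − 4 + 12 + 6 + 7 − 1 + 40 = 59, so its missing entry is 79 − 59 = 20.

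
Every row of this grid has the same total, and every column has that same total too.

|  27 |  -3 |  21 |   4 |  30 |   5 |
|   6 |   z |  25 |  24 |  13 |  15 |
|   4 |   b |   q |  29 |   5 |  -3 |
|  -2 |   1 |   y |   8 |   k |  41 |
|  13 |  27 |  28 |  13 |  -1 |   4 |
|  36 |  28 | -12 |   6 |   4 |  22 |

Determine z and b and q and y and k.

z = 1, b = 30, q = 19, y = 3, k = 33

Rows 1 and 5 both sum to 84, so that's the common total.
Column 5 has 30 + 13 + 5 − 1 + 4 = 51; the blank must be 84 − 51 = 33.
Row 2 has 6 + 25 + 24 + 13 + 15 = 83; the blank must be 84 − 83 = 1.
Column 2 has -3 + 1 + 1 + 27 + 28 = 54; the blank must be 84 − 54 = 30.
Row 3 has 4 + 30 + 29 + 5 − 3 = 65; the blank must be 84 − 65 = 19.
Row 4 has -2 + 1 + 8 + 33 + 41 = 81; the blank must be 84 − 81 = 3.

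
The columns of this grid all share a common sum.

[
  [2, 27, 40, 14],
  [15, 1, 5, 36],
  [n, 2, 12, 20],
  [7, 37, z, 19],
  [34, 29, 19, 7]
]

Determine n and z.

n = 38, z = 20

Columns 2 and 4 both add up to 96, so every column sums to 96.
Column 1: 2 + 15 + 7 + 34 = 58, so the missing entry is 96 − 58 = 38.
Column 3: 40 + 5 + 12 + 19 = 76, so the missing entry is 96 − 76 = 20.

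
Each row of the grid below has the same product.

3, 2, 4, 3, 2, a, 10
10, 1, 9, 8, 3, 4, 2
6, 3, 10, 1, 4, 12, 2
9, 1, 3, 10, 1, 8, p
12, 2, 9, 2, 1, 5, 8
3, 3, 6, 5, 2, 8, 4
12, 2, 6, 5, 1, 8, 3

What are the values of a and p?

a = 12, p = 8

Rows 5 and 6 each multiply to 17280, so every row has product 17280.
Row 1: 3×2×4×3×2×10 = 1440, so the missing entry is 17280 ÷ 1440 = 12.
Row 4: 9×1×3×10×1×8 = 2160, so the missing entry is 17280 ÷ 2160 = 8.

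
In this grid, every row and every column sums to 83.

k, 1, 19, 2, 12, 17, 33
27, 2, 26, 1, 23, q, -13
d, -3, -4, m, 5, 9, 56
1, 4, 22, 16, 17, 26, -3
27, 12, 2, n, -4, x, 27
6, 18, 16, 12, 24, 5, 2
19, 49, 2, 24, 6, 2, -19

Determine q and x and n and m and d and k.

Row 2: 27 + 2 + 26 + 1 + 23 − 13 = 66, so its missing entry is 83 − 66 = 17.
Row 1: 1 + 19 + 2 + 12 + 17 + 33 = 84, so its missing entry is 83 − 84 = -1.
Column 1: -1 + 27 + 1 + 27 + 6 + 19 = 79, so its missing entry is 83 − 79 = 4.
Row 3: 4 − 3 − 4 + 5 + 9 + 56 = 67, so its missing entry is 83 − 67 = 16.
Column 4: 2 + 1 + 16 + 16 + 12 + 24 = 71, so its missing entry is 83 − 71 = 12.
Row 5: 27 + 12 + 2 + 12 − 4 + 27 = 76, so its missing entry is 83 − 76 = 7.

q = 17, x = 7, n = 12, m = 16, d = 4, k = -1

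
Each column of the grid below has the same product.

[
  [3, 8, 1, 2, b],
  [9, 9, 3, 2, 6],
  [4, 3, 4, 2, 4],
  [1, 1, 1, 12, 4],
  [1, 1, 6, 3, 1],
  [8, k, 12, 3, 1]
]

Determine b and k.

b = 9, k = 4

Columns 3 and 4 each multiply to 864, so every column has product 864.
Column 5: 6×4×4×1×1 = 96, so the missing entry is 864 ÷ 96 = 9.
Column 2: 8×9×3×1×1 = 216, so the missing entry is 864 ÷ 216 = 4.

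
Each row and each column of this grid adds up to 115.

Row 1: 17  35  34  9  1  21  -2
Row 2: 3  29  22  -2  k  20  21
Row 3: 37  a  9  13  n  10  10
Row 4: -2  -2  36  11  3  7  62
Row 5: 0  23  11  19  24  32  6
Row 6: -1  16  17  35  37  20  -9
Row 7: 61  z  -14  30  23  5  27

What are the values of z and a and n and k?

z = -17, a = 31, n = 5, k = 22

Row 7 has 61 − 14 + 30 + 23 + 5 + 27 = 132; the blank must be 115 − 132 = -17.
Column 2 has 35 + 29 − 2 + 23 + 16 − 17 = 84; the blank must be 115 − 84 = 31.
Row 3 has 37 + 31 + 9 + 13 + 10 + 10 = 110; the blank must be 115 − 110 = 5.
Row 2 has 3 + 29 + 22 − 2 + 20 + 21 = 93; the blank must be 115 − 93 = 22.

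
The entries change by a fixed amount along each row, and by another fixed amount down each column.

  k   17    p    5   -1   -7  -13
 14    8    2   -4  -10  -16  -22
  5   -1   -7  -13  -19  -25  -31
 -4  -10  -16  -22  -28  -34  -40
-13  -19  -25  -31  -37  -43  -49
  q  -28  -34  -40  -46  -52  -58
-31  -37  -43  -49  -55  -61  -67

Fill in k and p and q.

k = 23, p = 11, q = -22

Along each row the entries change by -6 per step; down each column they change by -9.
Row 1: from 17 at column 2, stepping by -6 to column 1 gives 23.
Row 1: from 17 at column 2, stepping by -6 to column 3 gives 11.
Row 6: from -28 at column 2, stepping by -6 to column 1 gives -22.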